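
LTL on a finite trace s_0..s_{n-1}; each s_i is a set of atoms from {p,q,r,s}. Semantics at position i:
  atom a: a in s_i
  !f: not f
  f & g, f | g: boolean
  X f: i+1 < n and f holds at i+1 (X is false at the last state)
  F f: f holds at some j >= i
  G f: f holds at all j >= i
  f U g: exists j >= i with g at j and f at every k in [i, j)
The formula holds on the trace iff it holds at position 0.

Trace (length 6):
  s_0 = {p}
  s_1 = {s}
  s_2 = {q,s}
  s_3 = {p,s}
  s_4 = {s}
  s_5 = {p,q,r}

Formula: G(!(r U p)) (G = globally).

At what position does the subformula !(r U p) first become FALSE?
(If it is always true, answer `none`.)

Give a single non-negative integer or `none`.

Answer: 0

Derivation:
s_0={p}: !(r U p)=False (r U p)=True r=False p=True
s_1={s}: !(r U p)=True (r U p)=False r=False p=False
s_2={q,s}: !(r U p)=True (r U p)=False r=False p=False
s_3={p,s}: !(r U p)=False (r U p)=True r=False p=True
s_4={s}: !(r U p)=True (r U p)=False r=False p=False
s_5={p,q,r}: !(r U p)=False (r U p)=True r=True p=True
G(!(r U p)) holds globally = False
First violation at position 0.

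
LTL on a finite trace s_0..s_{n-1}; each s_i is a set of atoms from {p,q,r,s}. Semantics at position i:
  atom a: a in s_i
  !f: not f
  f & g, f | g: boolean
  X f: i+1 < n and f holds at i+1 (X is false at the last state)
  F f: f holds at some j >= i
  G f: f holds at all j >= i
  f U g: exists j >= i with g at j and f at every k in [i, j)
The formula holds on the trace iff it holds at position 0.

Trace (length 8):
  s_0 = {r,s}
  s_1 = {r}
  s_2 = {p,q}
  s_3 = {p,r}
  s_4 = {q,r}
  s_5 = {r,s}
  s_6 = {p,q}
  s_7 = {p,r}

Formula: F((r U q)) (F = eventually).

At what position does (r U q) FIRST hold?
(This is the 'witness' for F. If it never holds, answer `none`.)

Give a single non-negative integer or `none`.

Answer: 0

Derivation:
s_0={r,s}: (r U q)=True r=True q=False
s_1={r}: (r U q)=True r=True q=False
s_2={p,q}: (r U q)=True r=False q=True
s_3={p,r}: (r U q)=True r=True q=False
s_4={q,r}: (r U q)=True r=True q=True
s_5={r,s}: (r U q)=True r=True q=False
s_6={p,q}: (r U q)=True r=False q=True
s_7={p,r}: (r U q)=False r=True q=False
F((r U q)) holds; first witness at position 0.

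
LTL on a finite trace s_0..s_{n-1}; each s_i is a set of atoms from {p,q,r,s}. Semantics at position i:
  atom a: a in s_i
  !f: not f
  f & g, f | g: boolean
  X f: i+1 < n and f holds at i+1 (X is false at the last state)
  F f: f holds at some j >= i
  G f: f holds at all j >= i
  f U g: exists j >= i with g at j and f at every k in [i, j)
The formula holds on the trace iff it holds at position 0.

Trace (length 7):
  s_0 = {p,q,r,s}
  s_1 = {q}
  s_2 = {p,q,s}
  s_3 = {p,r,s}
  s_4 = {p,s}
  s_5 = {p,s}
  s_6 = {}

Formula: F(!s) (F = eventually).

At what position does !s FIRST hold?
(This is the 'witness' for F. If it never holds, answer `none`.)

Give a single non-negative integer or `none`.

s_0={p,q,r,s}: !s=False s=True
s_1={q}: !s=True s=False
s_2={p,q,s}: !s=False s=True
s_3={p,r,s}: !s=False s=True
s_4={p,s}: !s=False s=True
s_5={p,s}: !s=False s=True
s_6={}: !s=True s=False
F(!s) holds; first witness at position 1.

Answer: 1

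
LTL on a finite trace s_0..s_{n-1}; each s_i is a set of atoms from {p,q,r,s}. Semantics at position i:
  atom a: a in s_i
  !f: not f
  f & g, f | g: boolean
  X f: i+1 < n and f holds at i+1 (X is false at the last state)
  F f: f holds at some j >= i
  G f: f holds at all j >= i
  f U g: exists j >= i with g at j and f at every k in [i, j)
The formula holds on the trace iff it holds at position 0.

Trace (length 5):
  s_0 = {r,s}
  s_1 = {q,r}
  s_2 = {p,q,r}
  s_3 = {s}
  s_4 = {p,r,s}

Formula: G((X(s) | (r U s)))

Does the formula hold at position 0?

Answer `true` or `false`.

s_0={r,s}: G((X(s) | (r U s)))=True (X(s) | (r U s))=True X(s)=False s=True (r U s)=True r=True
s_1={q,r}: G((X(s) | (r U s)))=True (X(s) | (r U s))=True X(s)=False s=False (r U s)=True r=True
s_2={p,q,r}: G((X(s) | (r U s)))=True (X(s) | (r U s))=True X(s)=True s=False (r U s)=True r=True
s_3={s}: G((X(s) | (r U s)))=True (X(s) | (r U s))=True X(s)=True s=True (r U s)=True r=False
s_4={p,r,s}: G((X(s) | (r U s)))=True (X(s) | (r U s))=True X(s)=False s=True (r U s)=True r=True

Answer: true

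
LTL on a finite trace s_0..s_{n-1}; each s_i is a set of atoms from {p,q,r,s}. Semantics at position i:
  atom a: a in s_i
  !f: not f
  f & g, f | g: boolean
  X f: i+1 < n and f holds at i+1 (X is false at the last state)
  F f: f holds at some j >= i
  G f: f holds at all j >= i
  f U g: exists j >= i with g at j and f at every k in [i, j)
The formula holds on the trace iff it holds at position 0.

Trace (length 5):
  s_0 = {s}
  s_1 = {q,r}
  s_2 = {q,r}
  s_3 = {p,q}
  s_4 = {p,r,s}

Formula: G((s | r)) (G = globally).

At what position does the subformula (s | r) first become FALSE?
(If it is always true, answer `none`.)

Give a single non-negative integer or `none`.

s_0={s}: (s | r)=True s=True r=False
s_1={q,r}: (s | r)=True s=False r=True
s_2={q,r}: (s | r)=True s=False r=True
s_3={p,q}: (s | r)=False s=False r=False
s_4={p,r,s}: (s | r)=True s=True r=True
G((s | r)) holds globally = False
First violation at position 3.

Answer: 3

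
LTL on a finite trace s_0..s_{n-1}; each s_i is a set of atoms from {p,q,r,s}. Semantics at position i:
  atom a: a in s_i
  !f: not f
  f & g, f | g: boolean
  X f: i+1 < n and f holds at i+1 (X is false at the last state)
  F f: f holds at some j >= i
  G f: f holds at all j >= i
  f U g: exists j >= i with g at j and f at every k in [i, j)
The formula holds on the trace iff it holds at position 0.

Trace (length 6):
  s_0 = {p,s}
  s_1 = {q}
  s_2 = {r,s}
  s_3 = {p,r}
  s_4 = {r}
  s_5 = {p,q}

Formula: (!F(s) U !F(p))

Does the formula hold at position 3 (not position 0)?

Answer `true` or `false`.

s_0={p,s}: (!F(s) U !F(p))=False !F(s)=False F(s)=True s=True !F(p)=False F(p)=True p=True
s_1={q}: (!F(s) U !F(p))=False !F(s)=False F(s)=True s=False !F(p)=False F(p)=True p=False
s_2={r,s}: (!F(s) U !F(p))=False !F(s)=False F(s)=True s=True !F(p)=False F(p)=True p=False
s_3={p,r}: (!F(s) U !F(p))=False !F(s)=True F(s)=False s=False !F(p)=False F(p)=True p=True
s_4={r}: (!F(s) U !F(p))=False !F(s)=True F(s)=False s=False !F(p)=False F(p)=True p=False
s_5={p,q}: (!F(s) U !F(p))=False !F(s)=True F(s)=False s=False !F(p)=False F(p)=True p=True
Evaluating at position 3: result = False

Answer: false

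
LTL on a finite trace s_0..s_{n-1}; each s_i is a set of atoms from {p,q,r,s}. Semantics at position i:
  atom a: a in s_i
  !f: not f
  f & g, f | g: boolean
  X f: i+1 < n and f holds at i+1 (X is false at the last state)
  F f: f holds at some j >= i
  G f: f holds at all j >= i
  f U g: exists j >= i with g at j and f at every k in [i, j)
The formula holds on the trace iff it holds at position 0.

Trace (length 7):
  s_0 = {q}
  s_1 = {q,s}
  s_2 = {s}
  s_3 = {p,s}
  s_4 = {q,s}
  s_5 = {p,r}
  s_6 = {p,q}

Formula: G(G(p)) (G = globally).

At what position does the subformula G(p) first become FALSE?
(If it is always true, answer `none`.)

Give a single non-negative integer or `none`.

Answer: 0

Derivation:
s_0={q}: G(p)=False p=False
s_1={q,s}: G(p)=False p=False
s_2={s}: G(p)=False p=False
s_3={p,s}: G(p)=False p=True
s_4={q,s}: G(p)=False p=False
s_5={p,r}: G(p)=True p=True
s_6={p,q}: G(p)=True p=True
G(G(p)) holds globally = False
First violation at position 0.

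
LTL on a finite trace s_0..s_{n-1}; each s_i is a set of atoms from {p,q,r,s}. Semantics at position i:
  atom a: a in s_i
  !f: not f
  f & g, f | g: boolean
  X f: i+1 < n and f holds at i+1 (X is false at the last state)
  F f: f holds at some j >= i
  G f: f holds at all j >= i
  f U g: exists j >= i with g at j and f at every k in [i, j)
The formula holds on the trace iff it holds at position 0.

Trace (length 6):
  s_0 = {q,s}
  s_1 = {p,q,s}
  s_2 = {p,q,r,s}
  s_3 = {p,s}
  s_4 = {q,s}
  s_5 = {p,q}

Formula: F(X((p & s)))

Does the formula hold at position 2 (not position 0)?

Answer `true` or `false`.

s_0={q,s}: F(X((p & s)))=True X((p & s))=True (p & s)=False p=False s=True
s_1={p,q,s}: F(X((p & s)))=True X((p & s))=True (p & s)=True p=True s=True
s_2={p,q,r,s}: F(X((p & s)))=True X((p & s))=True (p & s)=True p=True s=True
s_3={p,s}: F(X((p & s)))=False X((p & s))=False (p & s)=True p=True s=True
s_4={q,s}: F(X((p & s)))=False X((p & s))=False (p & s)=False p=False s=True
s_5={p,q}: F(X((p & s)))=False X((p & s))=False (p & s)=False p=True s=False
Evaluating at position 2: result = True

Answer: true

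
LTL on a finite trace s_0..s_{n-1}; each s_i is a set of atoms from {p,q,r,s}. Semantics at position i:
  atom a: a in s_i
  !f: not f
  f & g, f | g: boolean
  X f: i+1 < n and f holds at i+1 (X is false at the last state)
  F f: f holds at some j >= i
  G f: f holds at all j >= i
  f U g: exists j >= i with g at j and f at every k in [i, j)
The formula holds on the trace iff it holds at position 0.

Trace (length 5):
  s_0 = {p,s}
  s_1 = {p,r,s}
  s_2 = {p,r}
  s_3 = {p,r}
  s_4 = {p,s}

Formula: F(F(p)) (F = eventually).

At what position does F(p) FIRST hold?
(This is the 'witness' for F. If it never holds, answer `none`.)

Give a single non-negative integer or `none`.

Answer: 0

Derivation:
s_0={p,s}: F(p)=True p=True
s_1={p,r,s}: F(p)=True p=True
s_2={p,r}: F(p)=True p=True
s_3={p,r}: F(p)=True p=True
s_4={p,s}: F(p)=True p=True
F(F(p)) holds; first witness at position 0.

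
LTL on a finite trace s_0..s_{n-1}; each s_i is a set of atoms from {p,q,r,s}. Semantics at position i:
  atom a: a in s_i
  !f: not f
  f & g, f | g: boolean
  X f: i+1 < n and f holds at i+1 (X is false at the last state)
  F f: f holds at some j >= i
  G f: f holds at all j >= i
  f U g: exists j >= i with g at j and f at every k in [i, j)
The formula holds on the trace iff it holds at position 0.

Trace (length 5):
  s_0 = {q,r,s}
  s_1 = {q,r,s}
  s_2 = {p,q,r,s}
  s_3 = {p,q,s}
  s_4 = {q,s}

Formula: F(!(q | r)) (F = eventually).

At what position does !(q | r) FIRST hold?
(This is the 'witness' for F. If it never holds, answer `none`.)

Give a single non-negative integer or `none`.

Answer: none

Derivation:
s_0={q,r,s}: !(q | r)=False (q | r)=True q=True r=True
s_1={q,r,s}: !(q | r)=False (q | r)=True q=True r=True
s_2={p,q,r,s}: !(q | r)=False (q | r)=True q=True r=True
s_3={p,q,s}: !(q | r)=False (q | r)=True q=True r=False
s_4={q,s}: !(q | r)=False (q | r)=True q=True r=False
F(!(q | r)) does not hold (no witness exists).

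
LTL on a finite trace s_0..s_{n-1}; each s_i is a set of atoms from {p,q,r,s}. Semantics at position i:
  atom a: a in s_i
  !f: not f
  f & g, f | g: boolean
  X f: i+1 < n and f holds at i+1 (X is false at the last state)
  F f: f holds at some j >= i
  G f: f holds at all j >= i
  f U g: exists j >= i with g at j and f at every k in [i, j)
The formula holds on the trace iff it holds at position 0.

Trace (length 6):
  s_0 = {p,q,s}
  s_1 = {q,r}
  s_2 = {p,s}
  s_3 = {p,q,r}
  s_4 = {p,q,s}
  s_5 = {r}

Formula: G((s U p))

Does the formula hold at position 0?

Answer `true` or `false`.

Answer: false

Derivation:
s_0={p,q,s}: G((s U p))=False (s U p)=True s=True p=True
s_1={q,r}: G((s U p))=False (s U p)=False s=False p=False
s_2={p,s}: G((s U p))=False (s U p)=True s=True p=True
s_3={p,q,r}: G((s U p))=False (s U p)=True s=False p=True
s_4={p,q,s}: G((s U p))=False (s U p)=True s=True p=True
s_5={r}: G((s U p))=False (s U p)=False s=False p=False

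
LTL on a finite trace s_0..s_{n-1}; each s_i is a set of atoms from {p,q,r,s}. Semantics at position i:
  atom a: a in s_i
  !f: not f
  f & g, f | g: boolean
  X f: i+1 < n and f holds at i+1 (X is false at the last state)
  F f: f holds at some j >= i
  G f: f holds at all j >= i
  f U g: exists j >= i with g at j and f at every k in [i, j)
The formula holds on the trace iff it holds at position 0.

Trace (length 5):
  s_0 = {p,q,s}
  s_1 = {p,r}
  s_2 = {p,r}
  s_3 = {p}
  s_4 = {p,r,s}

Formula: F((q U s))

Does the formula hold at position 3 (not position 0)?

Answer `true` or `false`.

s_0={p,q,s}: F((q U s))=True (q U s)=True q=True s=True
s_1={p,r}: F((q U s))=True (q U s)=False q=False s=False
s_2={p,r}: F((q U s))=True (q U s)=False q=False s=False
s_3={p}: F((q U s))=True (q U s)=False q=False s=False
s_4={p,r,s}: F((q U s))=True (q U s)=True q=False s=True
Evaluating at position 3: result = True

Answer: true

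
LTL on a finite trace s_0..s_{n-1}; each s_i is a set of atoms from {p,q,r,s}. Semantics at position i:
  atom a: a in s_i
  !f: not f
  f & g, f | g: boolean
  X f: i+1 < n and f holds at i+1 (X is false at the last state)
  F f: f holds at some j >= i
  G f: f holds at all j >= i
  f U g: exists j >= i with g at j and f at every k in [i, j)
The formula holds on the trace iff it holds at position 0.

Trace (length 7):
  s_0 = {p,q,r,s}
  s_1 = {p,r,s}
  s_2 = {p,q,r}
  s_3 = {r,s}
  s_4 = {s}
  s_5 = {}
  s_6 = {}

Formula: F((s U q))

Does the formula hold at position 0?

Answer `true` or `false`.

Answer: true

Derivation:
s_0={p,q,r,s}: F((s U q))=True (s U q)=True s=True q=True
s_1={p,r,s}: F((s U q))=True (s U q)=True s=True q=False
s_2={p,q,r}: F((s U q))=True (s U q)=True s=False q=True
s_3={r,s}: F((s U q))=False (s U q)=False s=True q=False
s_4={s}: F((s U q))=False (s U q)=False s=True q=False
s_5={}: F((s U q))=False (s U q)=False s=False q=False
s_6={}: F((s U q))=False (s U q)=False s=False q=False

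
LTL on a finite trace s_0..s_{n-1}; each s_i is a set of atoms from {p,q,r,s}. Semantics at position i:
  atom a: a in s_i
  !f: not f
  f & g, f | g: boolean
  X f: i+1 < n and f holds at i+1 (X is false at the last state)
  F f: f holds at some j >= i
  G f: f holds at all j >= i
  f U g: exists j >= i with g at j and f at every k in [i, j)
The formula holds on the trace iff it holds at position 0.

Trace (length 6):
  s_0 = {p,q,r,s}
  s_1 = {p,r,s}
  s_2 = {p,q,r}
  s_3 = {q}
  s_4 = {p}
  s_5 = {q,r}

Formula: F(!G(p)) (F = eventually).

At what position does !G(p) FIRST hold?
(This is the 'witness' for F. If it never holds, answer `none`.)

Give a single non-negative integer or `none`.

s_0={p,q,r,s}: !G(p)=True G(p)=False p=True
s_1={p,r,s}: !G(p)=True G(p)=False p=True
s_2={p,q,r}: !G(p)=True G(p)=False p=True
s_3={q}: !G(p)=True G(p)=False p=False
s_4={p}: !G(p)=True G(p)=False p=True
s_5={q,r}: !G(p)=True G(p)=False p=False
F(!G(p)) holds; first witness at position 0.

Answer: 0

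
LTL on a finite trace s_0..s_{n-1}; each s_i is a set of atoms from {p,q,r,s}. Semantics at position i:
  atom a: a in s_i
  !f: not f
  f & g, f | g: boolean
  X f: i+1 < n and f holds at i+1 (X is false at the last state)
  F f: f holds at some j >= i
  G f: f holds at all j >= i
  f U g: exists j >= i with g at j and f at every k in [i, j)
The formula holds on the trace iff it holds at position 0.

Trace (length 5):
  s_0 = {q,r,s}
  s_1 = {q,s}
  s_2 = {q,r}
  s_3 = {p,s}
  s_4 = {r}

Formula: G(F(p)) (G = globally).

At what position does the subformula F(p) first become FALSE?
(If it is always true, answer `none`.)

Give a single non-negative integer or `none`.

s_0={q,r,s}: F(p)=True p=False
s_1={q,s}: F(p)=True p=False
s_2={q,r}: F(p)=True p=False
s_3={p,s}: F(p)=True p=True
s_4={r}: F(p)=False p=False
G(F(p)) holds globally = False
First violation at position 4.

Answer: 4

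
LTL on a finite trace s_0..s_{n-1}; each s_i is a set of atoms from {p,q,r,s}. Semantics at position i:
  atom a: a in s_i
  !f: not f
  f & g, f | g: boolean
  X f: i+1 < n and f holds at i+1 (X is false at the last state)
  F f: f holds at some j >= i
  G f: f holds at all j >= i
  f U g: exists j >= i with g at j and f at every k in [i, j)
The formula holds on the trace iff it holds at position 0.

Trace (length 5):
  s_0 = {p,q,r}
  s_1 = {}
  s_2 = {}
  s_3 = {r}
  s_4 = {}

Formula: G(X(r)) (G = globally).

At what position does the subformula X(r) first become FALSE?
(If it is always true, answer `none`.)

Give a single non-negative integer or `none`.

Answer: 0

Derivation:
s_0={p,q,r}: X(r)=False r=True
s_1={}: X(r)=False r=False
s_2={}: X(r)=True r=False
s_3={r}: X(r)=False r=True
s_4={}: X(r)=False r=False
G(X(r)) holds globally = False
First violation at position 0.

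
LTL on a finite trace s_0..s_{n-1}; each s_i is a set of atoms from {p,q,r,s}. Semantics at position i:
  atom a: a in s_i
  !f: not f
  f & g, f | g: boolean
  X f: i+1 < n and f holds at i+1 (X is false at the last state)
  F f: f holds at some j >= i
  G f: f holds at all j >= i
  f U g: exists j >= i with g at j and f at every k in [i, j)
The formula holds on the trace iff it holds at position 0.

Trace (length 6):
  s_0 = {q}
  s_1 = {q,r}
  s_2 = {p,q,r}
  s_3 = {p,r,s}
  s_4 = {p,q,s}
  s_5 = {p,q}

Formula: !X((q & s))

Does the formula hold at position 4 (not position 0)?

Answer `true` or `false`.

Answer: true

Derivation:
s_0={q}: !X((q & s))=True X((q & s))=False (q & s)=False q=True s=False
s_1={q,r}: !X((q & s))=True X((q & s))=False (q & s)=False q=True s=False
s_2={p,q,r}: !X((q & s))=True X((q & s))=False (q & s)=False q=True s=False
s_3={p,r,s}: !X((q & s))=False X((q & s))=True (q & s)=False q=False s=True
s_4={p,q,s}: !X((q & s))=True X((q & s))=False (q & s)=True q=True s=True
s_5={p,q}: !X((q & s))=True X((q & s))=False (q & s)=False q=True s=False
Evaluating at position 4: result = True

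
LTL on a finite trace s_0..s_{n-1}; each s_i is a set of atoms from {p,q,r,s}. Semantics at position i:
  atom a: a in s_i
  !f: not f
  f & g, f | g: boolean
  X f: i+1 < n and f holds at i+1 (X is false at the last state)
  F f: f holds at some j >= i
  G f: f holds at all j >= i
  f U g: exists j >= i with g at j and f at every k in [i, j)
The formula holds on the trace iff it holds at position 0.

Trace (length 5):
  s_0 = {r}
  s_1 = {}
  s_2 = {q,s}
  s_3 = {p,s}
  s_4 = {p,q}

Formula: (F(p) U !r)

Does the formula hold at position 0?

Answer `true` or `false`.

s_0={r}: (F(p) U !r)=True F(p)=True p=False !r=False r=True
s_1={}: (F(p) U !r)=True F(p)=True p=False !r=True r=False
s_2={q,s}: (F(p) U !r)=True F(p)=True p=False !r=True r=False
s_3={p,s}: (F(p) U !r)=True F(p)=True p=True !r=True r=False
s_4={p,q}: (F(p) U !r)=True F(p)=True p=True !r=True r=False

Answer: true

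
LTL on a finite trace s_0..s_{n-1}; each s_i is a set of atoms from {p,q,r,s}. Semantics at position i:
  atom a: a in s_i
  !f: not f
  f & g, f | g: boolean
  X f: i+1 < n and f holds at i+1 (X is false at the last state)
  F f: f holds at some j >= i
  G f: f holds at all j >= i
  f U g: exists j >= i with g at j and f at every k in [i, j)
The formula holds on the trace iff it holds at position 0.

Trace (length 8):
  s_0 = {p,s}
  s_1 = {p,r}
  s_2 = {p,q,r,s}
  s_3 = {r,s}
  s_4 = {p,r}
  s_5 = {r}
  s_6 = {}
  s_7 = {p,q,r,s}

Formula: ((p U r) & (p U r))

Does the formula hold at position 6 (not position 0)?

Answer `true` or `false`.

s_0={p,s}: ((p U r) & (p U r))=True (p U r)=True p=True r=False
s_1={p,r}: ((p U r) & (p U r))=True (p U r)=True p=True r=True
s_2={p,q,r,s}: ((p U r) & (p U r))=True (p U r)=True p=True r=True
s_3={r,s}: ((p U r) & (p U r))=True (p U r)=True p=False r=True
s_4={p,r}: ((p U r) & (p U r))=True (p U r)=True p=True r=True
s_5={r}: ((p U r) & (p U r))=True (p U r)=True p=False r=True
s_6={}: ((p U r) & (p U r))=False (p U r)=False p=False r=False
s_7={p,q,r,s}: ((p U r) & (p U r))=True (p U r)=True p=True r=True
Evaluating at position 6: result = False

Answer: false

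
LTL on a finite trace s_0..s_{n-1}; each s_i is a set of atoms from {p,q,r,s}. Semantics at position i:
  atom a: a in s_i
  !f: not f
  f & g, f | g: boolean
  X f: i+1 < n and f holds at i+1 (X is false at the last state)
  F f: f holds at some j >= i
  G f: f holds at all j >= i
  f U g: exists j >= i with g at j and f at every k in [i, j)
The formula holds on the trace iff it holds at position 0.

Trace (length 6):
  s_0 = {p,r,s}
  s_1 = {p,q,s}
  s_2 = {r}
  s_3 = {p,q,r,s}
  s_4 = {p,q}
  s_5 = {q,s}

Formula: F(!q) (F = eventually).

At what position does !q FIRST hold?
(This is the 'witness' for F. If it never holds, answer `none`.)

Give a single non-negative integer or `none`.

s_0={p,r,s}: !q=True q=False
s_1={p,q,s}: !q=False q=True
s_2={r}: !q=True q=False
s_3={p,q,r,s}: !q=False q=True
s_4={p,q}: !q=False q=True
s_5={q,s}: !q=False q=True
F(!q) holds; first witness at position 0.

Answer: 0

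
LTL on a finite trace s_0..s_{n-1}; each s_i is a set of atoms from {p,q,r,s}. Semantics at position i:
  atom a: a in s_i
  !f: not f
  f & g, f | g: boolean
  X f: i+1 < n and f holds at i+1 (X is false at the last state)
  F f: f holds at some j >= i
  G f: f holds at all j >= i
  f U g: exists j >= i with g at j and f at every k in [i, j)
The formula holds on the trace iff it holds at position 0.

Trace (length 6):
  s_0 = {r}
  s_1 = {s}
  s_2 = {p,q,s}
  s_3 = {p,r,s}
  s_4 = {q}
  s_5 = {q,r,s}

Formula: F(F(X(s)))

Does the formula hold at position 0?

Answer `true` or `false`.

Answer: true

Derivation:
s_0={r}: F(F(X(s)))=True F(X(s))=True X(s)=True s=False
s_1={s}: F(F(X(s)))=True F(X(s))=True X(s)=True s=True
s_2={p,q,s}: F(F(X(s)))=True F(X(s))=True X(s)=True s=True
s_3={p,r,s}: F(F(X(s)))=True F(X(s))=True X(s)=False s=True
s_4={q}: F(F(X(s)))=True F(X(s))=True X(s)=True s=False
s_5={q,r,s}: F(F(X(s)))=False F(X(s))=False X(s)=False s=True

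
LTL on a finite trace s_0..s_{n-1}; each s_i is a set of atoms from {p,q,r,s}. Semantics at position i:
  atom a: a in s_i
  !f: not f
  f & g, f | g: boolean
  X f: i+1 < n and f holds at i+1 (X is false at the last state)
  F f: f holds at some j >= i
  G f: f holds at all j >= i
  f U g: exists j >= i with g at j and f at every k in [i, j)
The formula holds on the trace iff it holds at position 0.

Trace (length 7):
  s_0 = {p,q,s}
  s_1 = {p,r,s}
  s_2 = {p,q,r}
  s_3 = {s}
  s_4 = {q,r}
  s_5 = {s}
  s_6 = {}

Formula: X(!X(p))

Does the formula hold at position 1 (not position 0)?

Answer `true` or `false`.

s_0={p,q,s}: X(!X(p))=False !X(p)=False X(p)=True p=True
s_1={p,r,s}: X(!X(p))=True !X(p)=False X(p)=True p=True
s_2={p,q,r}: X(!X(p))=True !X(p)=True X(p)=False p=True
s_3={s}: X(!X(p))=True !X(p)=True X(p)=False p=False
s_4={q,r}: X(!X(p))=True !X(p)=True X(p)=False p=False
s_5={s}: X(!X(p))=True !X(p)=True X(p)=False p=False
s_6={}: X(!X(p))=False !X(p)=True X(p)=False p=False
Evaluating at position 1: result = True

Answer: true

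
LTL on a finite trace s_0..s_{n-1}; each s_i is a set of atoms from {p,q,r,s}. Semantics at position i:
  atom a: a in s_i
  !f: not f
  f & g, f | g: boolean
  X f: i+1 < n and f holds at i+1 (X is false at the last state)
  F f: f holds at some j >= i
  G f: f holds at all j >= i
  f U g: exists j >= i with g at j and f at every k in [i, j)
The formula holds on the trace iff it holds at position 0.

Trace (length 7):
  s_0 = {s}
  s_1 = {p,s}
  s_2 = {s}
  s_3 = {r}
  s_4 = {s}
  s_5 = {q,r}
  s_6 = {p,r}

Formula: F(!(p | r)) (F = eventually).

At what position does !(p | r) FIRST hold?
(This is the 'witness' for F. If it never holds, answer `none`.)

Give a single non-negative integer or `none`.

Answer: 0

Derivation:
s_0={s}: !(p | r)=True (p | r)=False p=False r=False
s_1={p,s}: !(p | r)=False (p | r)=True p=True r=False
s_2={s}: !(p | r)=True (p | r)=False p=False r=False
s_3={r}: !(p | r)=False (p | r)=True p=False r=True
s_4={s}: !(p | r)=True (p | r)=False p=False r=False
s_5={q,r}: !(p | r)=False (p | r)=True p=False r=True
s_6={p,r}: !(p | r)=False (p | r)=True p=True r=True
F(!(p | r)) holds; first witness at position 0.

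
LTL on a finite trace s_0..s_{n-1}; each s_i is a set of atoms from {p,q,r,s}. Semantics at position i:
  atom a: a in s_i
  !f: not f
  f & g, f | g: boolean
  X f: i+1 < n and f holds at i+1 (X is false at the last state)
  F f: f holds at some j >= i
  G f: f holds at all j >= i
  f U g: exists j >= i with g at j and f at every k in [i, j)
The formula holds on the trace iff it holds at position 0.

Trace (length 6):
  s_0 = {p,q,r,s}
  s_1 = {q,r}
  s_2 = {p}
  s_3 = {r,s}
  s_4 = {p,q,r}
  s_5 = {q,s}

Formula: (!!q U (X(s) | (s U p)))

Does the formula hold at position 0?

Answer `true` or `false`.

s_0={p,q,r,s}: (!!q U (X(s) | (s U p)))=True !!q=True !q=False q=True (X(s) | (s U p))=True X(s)=False s=True (s U p)=True p=True
s_1={q,r}: (!!q U (X(s) | (s U p)))=True !!q=True !q=False q=True (X(s) | (s U p))=False X(s)=False s=False (s U p)=False p=False
s_2={p}: (!!q U (X(s) | (s U p)))=True !!q=False !q=True q=False (X(s) | (s U p))=True X(s)=True s=False (s U p)=True p=True
s_3={r,s}: (!!q U (X(s) | (s U p)))=True !!q=False !q=True q=False (X(s) | (s U p))=True X(s)=False s=True (s U p)=True p=False
s_4={p,q,r}: (!!q U (X(s) | (s U p)))=True !!q=True !q=False q=True (X(s) | (s U p))=True X(s)=True s=False (s U p)=True p=True
s_5={q,s}: (!!q U (X(s) | (s U p)))=False !!q=True !q=False q=True (X(s) | (s U p))=False X(s)=False s=True (s U p)=False p=False

Answer: true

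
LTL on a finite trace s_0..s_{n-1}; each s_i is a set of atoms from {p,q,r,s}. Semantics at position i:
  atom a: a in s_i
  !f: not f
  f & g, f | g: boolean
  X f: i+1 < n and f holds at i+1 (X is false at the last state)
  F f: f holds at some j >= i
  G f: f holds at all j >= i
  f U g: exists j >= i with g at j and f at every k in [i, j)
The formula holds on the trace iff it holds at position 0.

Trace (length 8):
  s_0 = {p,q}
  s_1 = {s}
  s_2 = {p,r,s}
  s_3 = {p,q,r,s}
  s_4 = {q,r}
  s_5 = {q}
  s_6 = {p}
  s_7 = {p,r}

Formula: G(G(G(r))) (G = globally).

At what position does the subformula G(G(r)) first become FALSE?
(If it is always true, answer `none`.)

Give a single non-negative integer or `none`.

s_0={p,q}: G(G(r))=False G(r)=False r=False
s_1={s}: G(G(r))=False G(r)=False r=False
s_2={p,r,s}: G(G(r))=False G(r)=False r=True
s_3={p,q,r,s}: G(G(r))=False G(r)=False r=True
s_4={q,r}: G(G(r))=False G(r)=False r=True
s_5={q}: G(G(r))=False G(r)=False r=False
s_6={p}: G(G(r))=False G(r)=False r=False
s_7={p,r}: G(G(r))=True G(r)=True r=True
G(G(G(r))) holds globally = False
First violation at position 0.

Answer: 0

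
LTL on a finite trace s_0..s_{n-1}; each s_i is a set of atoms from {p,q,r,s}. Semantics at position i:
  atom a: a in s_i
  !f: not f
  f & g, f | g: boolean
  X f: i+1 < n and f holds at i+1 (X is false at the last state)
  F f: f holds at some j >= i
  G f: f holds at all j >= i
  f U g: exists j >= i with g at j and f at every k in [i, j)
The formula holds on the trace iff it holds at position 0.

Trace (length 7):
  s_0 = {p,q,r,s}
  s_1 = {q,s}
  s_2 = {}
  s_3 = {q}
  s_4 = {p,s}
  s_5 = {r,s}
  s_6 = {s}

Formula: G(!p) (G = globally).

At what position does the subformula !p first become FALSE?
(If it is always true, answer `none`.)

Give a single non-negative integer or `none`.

Answer: 0

Derivation:
s_0={p,q,r,s}: !p=False p=True
s_1={q,s}: !p=True p=False
s_2={}: !p=True p=False
s_3={q}: !p=True p=False
s_4={p,s}: !p=False p=True
s_5={r,s}: !p=True p=False
s_6={s}: !p=True p=False
G(!p) holds globally = False
First violation at position 0.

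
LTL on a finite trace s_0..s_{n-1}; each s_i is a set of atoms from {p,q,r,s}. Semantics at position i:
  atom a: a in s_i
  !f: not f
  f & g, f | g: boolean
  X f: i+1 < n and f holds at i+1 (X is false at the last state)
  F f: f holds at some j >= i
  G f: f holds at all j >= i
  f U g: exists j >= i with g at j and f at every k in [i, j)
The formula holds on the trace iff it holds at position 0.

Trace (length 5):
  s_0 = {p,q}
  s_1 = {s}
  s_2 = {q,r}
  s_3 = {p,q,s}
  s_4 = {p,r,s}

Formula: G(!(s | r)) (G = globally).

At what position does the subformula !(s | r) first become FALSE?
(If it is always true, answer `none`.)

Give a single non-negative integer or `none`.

s_0={p,q}: !(s | r)=True (s | r)=False s=False r=False
s_1={s}: !(s | r)=False (s | r)=True s=True r=False
s_2={q,r}: !(s | r)=False (s | r)=True s=False r=True
s_3={p,q,s}: !(s | r)=False (s | r)=True s=True r=False
s_4={p,r,s}: !(s | r)=False (s | r)=True s=True r=True
G(!(s | r)) holds globally = False
First violation at position 1.

Answer: 1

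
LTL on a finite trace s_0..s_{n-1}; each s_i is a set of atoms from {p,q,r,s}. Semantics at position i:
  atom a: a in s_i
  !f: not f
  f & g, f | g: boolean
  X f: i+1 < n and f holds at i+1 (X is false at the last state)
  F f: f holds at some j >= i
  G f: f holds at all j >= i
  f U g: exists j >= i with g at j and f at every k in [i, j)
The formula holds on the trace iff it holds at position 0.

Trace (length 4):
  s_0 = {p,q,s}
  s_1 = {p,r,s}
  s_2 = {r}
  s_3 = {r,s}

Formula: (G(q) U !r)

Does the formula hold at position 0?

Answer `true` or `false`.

Answer: true

Derivation:
s_0={p,q,s}: (G(q) U !r)=True G(q)=False q=True !r=True r=False
s_1={p,r,s}: (G(q) U !r)=False G(q)=False q=False !r=False r=True
s_2={r}: (G(q) U !r)=False G(q)=False q=False !r=False r=True
s_3={r,s}: (G(q) U !r)=False G(q)=False q=False !r=False r=True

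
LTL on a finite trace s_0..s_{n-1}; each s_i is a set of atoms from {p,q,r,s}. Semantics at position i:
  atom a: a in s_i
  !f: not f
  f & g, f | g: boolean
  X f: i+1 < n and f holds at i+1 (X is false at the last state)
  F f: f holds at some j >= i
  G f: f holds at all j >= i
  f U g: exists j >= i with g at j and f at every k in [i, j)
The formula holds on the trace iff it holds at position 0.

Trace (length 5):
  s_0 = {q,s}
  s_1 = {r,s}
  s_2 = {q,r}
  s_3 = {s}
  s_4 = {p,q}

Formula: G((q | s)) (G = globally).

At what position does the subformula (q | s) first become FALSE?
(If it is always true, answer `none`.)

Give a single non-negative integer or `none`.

Answer: none

Derivation:
s_0={q,s}: (q | s)=True q=True s=True
s_1={r,s}: (q | s)=True q=False s=True
s_2={q,r}: (q | s)=True q=True s=False
s_3={s}: (q | s)=True q=False s=True
s_4={p,q}: (q | s)=True q=True s=False
G((q | s)) holds globally = True
No violation — formula holds at every position.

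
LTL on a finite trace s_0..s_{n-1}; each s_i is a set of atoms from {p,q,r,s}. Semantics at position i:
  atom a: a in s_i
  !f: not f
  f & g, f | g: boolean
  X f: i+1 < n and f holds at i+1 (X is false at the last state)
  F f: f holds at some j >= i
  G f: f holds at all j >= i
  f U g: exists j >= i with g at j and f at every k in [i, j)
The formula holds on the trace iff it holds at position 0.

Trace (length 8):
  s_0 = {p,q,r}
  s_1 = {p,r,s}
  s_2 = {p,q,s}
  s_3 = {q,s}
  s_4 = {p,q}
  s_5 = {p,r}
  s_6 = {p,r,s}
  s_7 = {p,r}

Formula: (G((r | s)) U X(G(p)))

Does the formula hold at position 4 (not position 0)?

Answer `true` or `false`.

Answer: true

Derivation:
s_0={p,q,r}: (G((r | s)) U X(G(p)))=False G((r | s))=False (r | s)=True r=True s=False X(G(p))=False G(p)=False p=True
s_1={p,r,s}: (G((r | s)) U X(G(p)))=False G((r | s))=False (r | s)=True r=True s=True X(G(p))=False G(p)=False p=True
s_2={p,q,s}: (G((r | s)) U X(G(p)))=False G((r | s))=False (r | s)=True r=False s=True X(G(p))=False G(p)=False p=True
s_3={q,s}: (G((r | s)) U X(G(p)))=True G((r | s))=False (r | s)=True r=False s=True X(G(p))=True G(p)=False p=False
s_4={p,q}: (G((r | s)) U X(G(p)))=True G((r | s))=False (r | s)=False r=False s=False X(G(p))=True G(p)=True p=True
s_5={p,r}: (G((r | s)) U X(G(p)))=True G((r | s))=True (r | s)=True r=True s=False X(G(p))=True G(p)=True p=True
s_6={p,r,s}: (G((r | s)) U X(G(p)))=True G((r | s))=True (r | s)=True r=True s=True X(G(p))=True G(p)=True p=True
s_7={p,r}: (G((r | s)) U X(G(p)))=False G((r | s))=True (r | s)=True r=True s=False X(G(p))=False G(p)=True p=True
Evaluating at position 4: result = True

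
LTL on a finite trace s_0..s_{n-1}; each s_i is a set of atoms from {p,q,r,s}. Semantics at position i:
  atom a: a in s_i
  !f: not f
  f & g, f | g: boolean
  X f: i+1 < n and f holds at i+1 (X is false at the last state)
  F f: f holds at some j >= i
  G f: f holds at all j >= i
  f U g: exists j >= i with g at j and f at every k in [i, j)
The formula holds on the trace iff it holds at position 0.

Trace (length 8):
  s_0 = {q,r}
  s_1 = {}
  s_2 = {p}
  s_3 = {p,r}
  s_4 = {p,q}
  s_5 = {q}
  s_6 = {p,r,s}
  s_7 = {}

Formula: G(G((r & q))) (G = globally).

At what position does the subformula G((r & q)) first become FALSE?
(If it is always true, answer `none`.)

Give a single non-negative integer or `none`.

Answer: 0

Derivation:
s_0={q,r}: G((r & q))=False (r & q)=True r=True q=True
s_1={}: G((r & q))=False (r & q)=False r=False q=False
s_2={p}: G((r & q))=False (r & q)=False r=False q=False
s_3={p,r}: G((r & q))=False (r & q)=False r=True q=False
s_4={p,q}: G((r & q))=False (r & q)=False r=False q=True
s_5={q}: G((r & q))=False (r & q)=False r=False q=True
s_6={p,r,s}: G((r & q))=False (r & q)=False r=True q=False
s_7={}: G((r & q))=False (r & q)=False r=False q=False
G(G((r & q))) holds globally = False
First violation at position 0.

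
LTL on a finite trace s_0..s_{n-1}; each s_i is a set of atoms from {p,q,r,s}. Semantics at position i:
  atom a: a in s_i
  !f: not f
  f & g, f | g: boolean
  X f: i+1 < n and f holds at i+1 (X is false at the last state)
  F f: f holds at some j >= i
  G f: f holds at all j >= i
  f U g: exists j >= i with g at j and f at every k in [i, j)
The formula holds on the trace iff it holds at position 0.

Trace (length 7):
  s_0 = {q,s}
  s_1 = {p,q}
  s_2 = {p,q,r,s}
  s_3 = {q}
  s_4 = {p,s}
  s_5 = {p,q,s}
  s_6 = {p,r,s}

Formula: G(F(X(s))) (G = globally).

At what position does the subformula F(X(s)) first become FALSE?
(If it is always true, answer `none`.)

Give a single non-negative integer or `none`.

Answer: 6

Derivation:
s_0={q,s}: F(X(s))=True X(s)=False s=True
s_1={p,q}: F(X(s))=True X(s)=True s=False
s_2={p,q,r,s}: F(X(s))=True X(s)=False s=True
s_3={q}: F(X(s))=True X(s)=True s=False
s_4={p,s}: F(X(s))=True X(s)=True s=True
s_5={p,q,s}: F(X(s))=True X(s)=True s=True
s_6={p,r,s}: F(X(s))=False X(s)=False s=True
G(F(X(s))) holds globally = False
First violation at position 6.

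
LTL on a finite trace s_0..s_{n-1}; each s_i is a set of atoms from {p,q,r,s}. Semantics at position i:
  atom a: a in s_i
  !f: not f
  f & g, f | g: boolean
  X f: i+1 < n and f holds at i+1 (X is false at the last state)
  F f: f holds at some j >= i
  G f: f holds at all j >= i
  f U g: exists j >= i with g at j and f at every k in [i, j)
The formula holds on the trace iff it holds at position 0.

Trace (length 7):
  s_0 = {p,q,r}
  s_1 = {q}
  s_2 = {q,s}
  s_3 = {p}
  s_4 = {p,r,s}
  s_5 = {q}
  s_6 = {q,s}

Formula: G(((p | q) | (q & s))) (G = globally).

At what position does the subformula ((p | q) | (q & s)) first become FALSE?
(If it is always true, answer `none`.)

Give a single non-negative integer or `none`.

s_0={p,q,r}: ((p | q) | (q & s))=True (p | q)=True p=True q=True (q & s)=False s=False
s_1={q}: ((p | q) | (q & s))=True (p | q)=True p=False q=True (q & s)=False s=False
s_2={q,s}: ((p | q) | (q & s))=True (p | q)=True p=False q=True (q & s)=True s=True
s_3={p}: ((p | q) | (q & s))=True (p | q)=True p=True q=False (q & s)=False s=False
s_4={p,r,s}: ((p | q) | (q & s))=True (p | q)=True p=True q=False (q & s)=False s=True
s_5={q}: ((p | q) | (q & s))=True (p | q)=True p=False q=True (q & s)=False s=False
s_6={q,s}: ((p | q) | (q & s))=True (p | q)=True p=False q=True (q & s)=True s=True
G(((p | q) | (q & s))) holds globally = True
No violation — formula holds at every position.

Answer: none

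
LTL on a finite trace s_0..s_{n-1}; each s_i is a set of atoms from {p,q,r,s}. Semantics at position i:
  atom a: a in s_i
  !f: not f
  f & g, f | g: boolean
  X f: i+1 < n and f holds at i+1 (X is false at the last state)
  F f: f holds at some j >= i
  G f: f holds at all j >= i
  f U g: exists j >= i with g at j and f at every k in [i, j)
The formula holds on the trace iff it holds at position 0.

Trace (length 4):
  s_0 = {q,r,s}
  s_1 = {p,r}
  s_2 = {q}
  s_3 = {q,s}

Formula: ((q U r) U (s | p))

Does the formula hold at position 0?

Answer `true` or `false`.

s_0={q,r,s}: ((q U r) U (s | p))=True (q U r)=True q=True r=True (s | p)=True s=True p=False
s_1={p,r}: ((q U r) U (s | p))=True (q U r)=True q=False r=True (s | p)=True s=False p=True
s_2={q}: ((q U r) U (s | p))=False (q U r)=False q=True r=False (s | p)=False s=False p=False
s_3={q,s}: ((q U r) U (s | p))=True (q U r)=False q=True r=False (s | p)=True s=True p=False

Answer: true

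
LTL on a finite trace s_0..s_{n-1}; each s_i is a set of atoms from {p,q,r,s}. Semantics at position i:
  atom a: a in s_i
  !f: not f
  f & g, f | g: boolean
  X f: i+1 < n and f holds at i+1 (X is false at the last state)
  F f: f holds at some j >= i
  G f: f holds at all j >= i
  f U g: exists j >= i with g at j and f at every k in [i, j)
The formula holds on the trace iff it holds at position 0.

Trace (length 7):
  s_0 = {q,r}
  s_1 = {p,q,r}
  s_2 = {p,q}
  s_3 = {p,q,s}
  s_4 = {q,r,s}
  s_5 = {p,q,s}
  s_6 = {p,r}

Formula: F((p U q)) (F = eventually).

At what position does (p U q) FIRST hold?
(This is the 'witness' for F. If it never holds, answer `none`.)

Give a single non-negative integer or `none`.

Answer: 0

Derivation:
s_0={q,r}: (p U q)=True p=False q=True
s_1={p,q,r}: (p U q)=True p=True q=True
s_2={p,q}: (p U q)=True p=True q=True
s_3={p,q,s}: (p U q)=True p=True q=True
s_4={q,r,s}: (p U q)=True p=False q=True
s_5={p,q,s}: (p U q)=True p=True q=True
s_6={p,r}: (p U q)=False p=True q=False
F((p U q)) holds; first witness at position 0.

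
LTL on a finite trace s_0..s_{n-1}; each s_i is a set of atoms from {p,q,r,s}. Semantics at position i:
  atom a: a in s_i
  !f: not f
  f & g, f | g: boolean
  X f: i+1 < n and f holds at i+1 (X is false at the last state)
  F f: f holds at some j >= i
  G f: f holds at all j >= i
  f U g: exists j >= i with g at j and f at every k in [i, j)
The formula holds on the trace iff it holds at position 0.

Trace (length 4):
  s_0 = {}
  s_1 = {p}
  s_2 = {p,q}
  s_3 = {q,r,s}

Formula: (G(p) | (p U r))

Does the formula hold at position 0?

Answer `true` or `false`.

Answer: false

Derivation:
s_0={}: (G(p) | (p U r))=False G(p)=False p=False (p U r)=False r=False
s_1={p}: (G(p) | (p U r))=True G(p)=False p=True (p U r)=True r=False
s_2={p,q}: (G(p) | (p U r))=True G(p)=False p=True (p U r)=True r=False
s_3={q,r,s}: (G(p) | (p U r))=True G(p)=False p=False (p U r)=True r=True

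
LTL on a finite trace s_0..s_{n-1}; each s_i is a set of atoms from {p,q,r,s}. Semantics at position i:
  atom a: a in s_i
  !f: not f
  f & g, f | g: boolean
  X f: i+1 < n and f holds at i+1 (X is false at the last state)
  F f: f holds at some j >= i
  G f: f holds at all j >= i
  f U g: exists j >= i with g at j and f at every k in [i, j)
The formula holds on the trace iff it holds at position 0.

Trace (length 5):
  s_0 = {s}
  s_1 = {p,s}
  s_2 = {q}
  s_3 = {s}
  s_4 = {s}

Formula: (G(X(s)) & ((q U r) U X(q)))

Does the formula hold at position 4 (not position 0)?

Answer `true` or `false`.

s_0={s}: (G(X(s)) & ((q U r) U X(q)))=False G(X(s))=False X(s)=True s=True ((q U r) U X(q))=False (q U r)=False q=False r=False X(q)=False
s_1={p,s}: (G(X(s)) & ((q U r) U X(q)))=False G(X(s))=False X(s)=False s=True ((q U r) U X(q))=True (q U r)=False q=False r=False X(q)=True
s_2={q}: (G(X(s)) & ((q U r) U X(q)))=False G(X(s))=False X(s)=True s=False ((q U r) U X(q))=False (q U r)=False q=True r=False X(q)=False
s_3={s}: (G(X(s)) & ((q U r) U X(q)))=False G(X(s))=False X(s)=True s=True ((q U r) U X(q))=False (q U r)=False q=False r=False X(q)=False
s_4={s}: (G(X(s)) & ((q U r) U X(q)))=False G(X(s))=False X(s)=False s=True ((q U r) U X(q))=False (q U r)=False q=False r=False X(q)=False
Evaluating at position 4: result = False

Answer: false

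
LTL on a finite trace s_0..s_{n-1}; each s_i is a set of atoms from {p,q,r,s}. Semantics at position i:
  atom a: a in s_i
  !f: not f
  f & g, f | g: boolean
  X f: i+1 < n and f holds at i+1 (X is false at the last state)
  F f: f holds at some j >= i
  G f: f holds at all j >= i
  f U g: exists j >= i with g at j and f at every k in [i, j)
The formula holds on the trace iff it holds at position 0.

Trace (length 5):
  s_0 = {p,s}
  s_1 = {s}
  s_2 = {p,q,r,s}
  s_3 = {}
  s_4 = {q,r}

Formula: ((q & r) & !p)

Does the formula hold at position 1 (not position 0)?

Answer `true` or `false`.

Answer: false

Derivation:
s_0={p,s}: ((q & r) & !p)=False (q & r)=False q=False r=False !p=False p=True
s_1={s}: ((q & r) & !p)=False (q & r)=False q=False r=False !p=True p=False
s_2={p,q,r,s}: ((q & r) & !p)=False (q & r)=True q=True r=True !p=False p=True
s_3={}: ((q & r) & !p)=False (q & r)=False q=False r=False !p=True p=False
s_4={q,r}: ((q & r) & !p)=True (q & r)=True q=True r=True !p=True p=False
Evaluating at position 1: result = False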